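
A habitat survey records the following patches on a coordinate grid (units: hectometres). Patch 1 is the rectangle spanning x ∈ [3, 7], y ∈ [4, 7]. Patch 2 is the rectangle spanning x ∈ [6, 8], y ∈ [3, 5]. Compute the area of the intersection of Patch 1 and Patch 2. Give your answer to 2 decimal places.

|Patch 1∩Patch 2|: x∈[6,7], y∈[4,5] → 1·1 = 1.

1.00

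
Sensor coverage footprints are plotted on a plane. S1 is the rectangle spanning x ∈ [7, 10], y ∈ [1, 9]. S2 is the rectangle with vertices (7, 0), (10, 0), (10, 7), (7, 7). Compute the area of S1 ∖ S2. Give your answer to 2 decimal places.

6.00

|S1∩S2|: x∈[7,10], y∈[1,7] → 3·6 = 18.
|S1| = 24.
|S1 ∖ S2| = |S1| − |S1∩S2| = 24 − 18 = 6.00.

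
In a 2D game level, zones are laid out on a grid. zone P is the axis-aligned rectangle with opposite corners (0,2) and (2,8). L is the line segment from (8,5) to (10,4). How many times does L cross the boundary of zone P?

0

The segment lies entirely outside zone P and never meets its boundary.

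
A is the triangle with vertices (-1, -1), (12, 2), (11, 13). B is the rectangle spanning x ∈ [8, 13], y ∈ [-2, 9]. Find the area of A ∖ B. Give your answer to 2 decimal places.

|A| = 73, |A∩B| = 27.6189.
|A ∖ B| = |A| − |A∩B| = 73 − 27.6189 = 45.38.

45.38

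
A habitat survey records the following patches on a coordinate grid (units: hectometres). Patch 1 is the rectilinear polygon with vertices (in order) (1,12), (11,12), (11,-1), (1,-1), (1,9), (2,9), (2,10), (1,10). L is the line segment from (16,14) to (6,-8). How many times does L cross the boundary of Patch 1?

The segment meets the boundary at (11,3), (9.182,-1).

2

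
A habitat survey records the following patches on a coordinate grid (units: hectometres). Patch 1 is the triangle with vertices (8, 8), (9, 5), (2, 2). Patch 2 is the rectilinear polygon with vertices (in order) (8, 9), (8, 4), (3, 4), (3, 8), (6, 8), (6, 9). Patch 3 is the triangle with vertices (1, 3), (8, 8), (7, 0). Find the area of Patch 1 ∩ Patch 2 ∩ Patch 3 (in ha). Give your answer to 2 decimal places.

The intersection is the polygon with vertices (4,4), (8,8), (7.547,4.377), (6.667,4).
By the shoelace formula its area is 6.84.

6.84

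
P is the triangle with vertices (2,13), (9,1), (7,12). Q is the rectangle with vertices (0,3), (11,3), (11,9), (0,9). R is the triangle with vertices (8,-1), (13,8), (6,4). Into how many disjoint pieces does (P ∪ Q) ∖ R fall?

(P ∪ Q) ∖ R splits into 2 disjoint pieces (area 67.7087, area 0.5444).

2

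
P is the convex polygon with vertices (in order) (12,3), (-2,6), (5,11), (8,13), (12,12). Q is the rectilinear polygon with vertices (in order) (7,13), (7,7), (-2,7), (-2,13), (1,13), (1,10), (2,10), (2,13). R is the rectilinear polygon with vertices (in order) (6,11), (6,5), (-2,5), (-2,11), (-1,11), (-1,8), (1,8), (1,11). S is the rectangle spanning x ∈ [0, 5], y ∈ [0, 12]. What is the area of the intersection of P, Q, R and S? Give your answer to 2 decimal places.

The intersection is the polygon with vertices (0.8,8), (1,8), (1,8.143), (5,11), (5,7), (0,7), (0,7.429).
By the shoelace formula its area is 11.06.

11.06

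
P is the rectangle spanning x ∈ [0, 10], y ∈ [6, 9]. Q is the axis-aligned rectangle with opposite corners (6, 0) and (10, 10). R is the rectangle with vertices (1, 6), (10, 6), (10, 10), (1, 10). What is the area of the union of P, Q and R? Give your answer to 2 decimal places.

63.00

By inclusion–exclusion:
Individual areas: |P| = 30, |Q| = 40, |R| = 36.
|P∩Q|: x∈[6,10], y∈[6,9] → 4·3 = 12.
|P∩R|: x∈[1,10], y∈[6,9] → 9·3 = 27.
|Q∩R|: x∈[6,10], y∈[6,10] → 4·4 = 16.
|P∩Q∩R| = 12.
|P ∪ Q ∪ R| = 106 − 55 + 12 = 63.00.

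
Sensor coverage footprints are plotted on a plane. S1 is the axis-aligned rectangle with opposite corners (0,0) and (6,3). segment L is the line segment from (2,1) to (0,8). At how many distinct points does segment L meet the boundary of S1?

The segment meets the boundary at (1.429,3).

1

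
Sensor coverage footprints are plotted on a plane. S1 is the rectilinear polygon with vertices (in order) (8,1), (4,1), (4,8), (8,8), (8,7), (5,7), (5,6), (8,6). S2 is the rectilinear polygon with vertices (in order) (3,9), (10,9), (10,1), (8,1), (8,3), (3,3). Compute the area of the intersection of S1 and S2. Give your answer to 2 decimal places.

17.00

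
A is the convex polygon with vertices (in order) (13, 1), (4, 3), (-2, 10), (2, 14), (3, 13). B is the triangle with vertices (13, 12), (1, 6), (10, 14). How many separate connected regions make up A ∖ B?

A ∖ B splits into 2 disjoint pieces (area 40.2368, area 29.4392).

2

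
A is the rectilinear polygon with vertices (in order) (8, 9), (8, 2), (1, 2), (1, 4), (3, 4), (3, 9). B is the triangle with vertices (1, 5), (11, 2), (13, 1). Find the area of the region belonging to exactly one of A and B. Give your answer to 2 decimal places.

39.50

|A| = 39, |B| = 2, |A∩B| = 0.75.
|A △ B| = |A| + |B| − 2·|A∩B| = 39 + 2 − 1.5 = 39.50.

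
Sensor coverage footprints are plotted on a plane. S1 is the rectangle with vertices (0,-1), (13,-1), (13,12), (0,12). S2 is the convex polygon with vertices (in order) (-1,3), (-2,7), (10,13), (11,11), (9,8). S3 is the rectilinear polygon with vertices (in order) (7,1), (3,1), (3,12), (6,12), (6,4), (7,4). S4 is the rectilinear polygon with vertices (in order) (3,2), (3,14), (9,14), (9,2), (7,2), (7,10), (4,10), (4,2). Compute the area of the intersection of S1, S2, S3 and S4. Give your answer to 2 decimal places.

5.50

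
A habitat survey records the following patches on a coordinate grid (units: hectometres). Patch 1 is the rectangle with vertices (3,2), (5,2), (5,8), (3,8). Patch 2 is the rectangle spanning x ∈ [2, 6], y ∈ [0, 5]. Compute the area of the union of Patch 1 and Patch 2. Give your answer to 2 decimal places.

By inclusion–exclusion:
Individual areas: |Patch 1| = 12, |Patch 2| = 20.
|Patch 1∩Patch 2|: x∈[3,5], y∈[2,5] → 2·3 = 6.
|Patch 1 ∪ Patch 2| = 32 − 6 = 26.00.

26.00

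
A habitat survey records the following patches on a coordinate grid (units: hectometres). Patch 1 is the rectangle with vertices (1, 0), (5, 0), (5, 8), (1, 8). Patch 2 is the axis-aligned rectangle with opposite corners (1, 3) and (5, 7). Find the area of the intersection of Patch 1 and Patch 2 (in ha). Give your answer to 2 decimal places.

16.00

|Patch 1∩Patch 2|: x∈[1,5], y∈[3,7] → 4·4 = 16.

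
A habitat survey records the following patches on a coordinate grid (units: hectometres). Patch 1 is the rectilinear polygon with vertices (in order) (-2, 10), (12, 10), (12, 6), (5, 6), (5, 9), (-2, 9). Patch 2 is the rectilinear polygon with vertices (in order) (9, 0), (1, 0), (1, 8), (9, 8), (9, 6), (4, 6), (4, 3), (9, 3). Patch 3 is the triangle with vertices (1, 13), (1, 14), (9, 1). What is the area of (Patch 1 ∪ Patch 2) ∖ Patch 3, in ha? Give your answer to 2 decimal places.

|Patch 1 ∪ Patch 2| = 76.
|(Patch 1 ∪ Patch 2) ∩ Patch 3| = 1.1538.
|(Patch 1 ∪ Patch 2) ∖ Patch 3| = 76 − 1.1538 = 74.85.

74.85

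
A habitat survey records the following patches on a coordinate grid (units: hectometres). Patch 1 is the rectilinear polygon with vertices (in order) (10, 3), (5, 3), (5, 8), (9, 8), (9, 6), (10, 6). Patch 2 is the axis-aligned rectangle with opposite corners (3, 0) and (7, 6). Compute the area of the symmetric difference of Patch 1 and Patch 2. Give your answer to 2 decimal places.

|Patch 1| = 23, |Patch 2| = 24, |Patch 1∩Patch 2| = 6.
|Patch 1 △ Patch 2| = |Patch 1| + |Patch 2| − 2·|Patch 1∩Patch 2| = 23 + 24 − 12 = 35.00.

35.00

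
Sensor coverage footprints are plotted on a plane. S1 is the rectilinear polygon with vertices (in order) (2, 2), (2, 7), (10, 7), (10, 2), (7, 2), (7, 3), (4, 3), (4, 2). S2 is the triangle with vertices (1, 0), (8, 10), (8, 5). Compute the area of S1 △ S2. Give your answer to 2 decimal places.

|S1| = 37, |S2| = 17.5, |S1∩S2| = 12.4357.
|S1 △ S2| = |S1| + |S2| − 2·|S1∩S2| = 37 + 17.5 − 24.8714 = 29.63.

29.63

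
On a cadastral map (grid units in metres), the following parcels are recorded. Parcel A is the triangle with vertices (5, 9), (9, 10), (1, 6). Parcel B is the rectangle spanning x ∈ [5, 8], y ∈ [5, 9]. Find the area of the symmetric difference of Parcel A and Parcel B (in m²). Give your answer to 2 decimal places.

|Parcel A| = 4, |Parcel B| = 12, |Parcel A∩Parcel B| = 1.
|Parcel A △ Parcel B| = |Parcel A| + |Parcel B| − 2·|Parcel A∩Parcel B| = 4 + 12 − 2 = 14.00.

14.00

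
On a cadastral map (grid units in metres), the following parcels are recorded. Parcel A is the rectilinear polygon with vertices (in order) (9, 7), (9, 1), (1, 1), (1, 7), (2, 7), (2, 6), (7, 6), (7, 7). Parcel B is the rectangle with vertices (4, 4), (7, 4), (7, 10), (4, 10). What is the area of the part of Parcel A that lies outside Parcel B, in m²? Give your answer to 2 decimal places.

37.00

|Parcel A| = 43, |Parcel A∩Parcel B| = 6.
|Parcel A ∖ Parcel B| = |Parcel A| − |Parcel A∩Parcel B| = 43 − 6 = 37.00.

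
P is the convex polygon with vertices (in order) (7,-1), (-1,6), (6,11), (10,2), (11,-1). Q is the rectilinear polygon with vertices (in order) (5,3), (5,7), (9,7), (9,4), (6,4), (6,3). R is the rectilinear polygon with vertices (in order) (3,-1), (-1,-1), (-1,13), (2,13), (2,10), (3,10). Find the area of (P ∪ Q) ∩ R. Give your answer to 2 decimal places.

12.71

The region (P ∪ Q) ∩ R is the polygon with vertices (3,8.857), (3,2.5), (-1,6).
By the shoelace formula its area is 12.71.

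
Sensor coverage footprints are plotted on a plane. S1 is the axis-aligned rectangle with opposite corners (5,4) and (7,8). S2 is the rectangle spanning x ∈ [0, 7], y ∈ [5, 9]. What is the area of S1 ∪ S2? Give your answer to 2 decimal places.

By inclusion–exclusion:
Individual areas: |S1| = 8, |S2| = 28.
|S1∩S2|: x∈[5,7], y∈[5,8] → 2·3 = 6.
|S1 ∪ S2| = 36 − 6 = 30.00.

30.00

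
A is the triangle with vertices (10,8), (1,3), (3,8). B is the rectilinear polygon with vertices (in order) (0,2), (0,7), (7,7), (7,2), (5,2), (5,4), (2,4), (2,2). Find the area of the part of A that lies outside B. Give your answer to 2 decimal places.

6.88

|A| = 17.5, |A∩B| = 10.6222.
|A ∖ B| = |A| − |A∩B| = 17.5 − 10.6222 = 6.88.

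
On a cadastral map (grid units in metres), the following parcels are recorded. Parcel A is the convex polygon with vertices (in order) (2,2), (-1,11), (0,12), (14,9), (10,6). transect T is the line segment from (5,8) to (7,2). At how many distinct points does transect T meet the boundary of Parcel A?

The segment meets the boundary at (6.286,4.143).

1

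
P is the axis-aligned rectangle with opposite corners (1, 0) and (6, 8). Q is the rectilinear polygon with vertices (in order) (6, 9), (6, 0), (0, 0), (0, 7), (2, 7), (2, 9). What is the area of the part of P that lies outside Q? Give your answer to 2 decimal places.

1.00

|P| = 40, |P∩Q| = 39.
|P ∖ Q| = |P| − |P∩Q| = 40 − 39 = 1.00.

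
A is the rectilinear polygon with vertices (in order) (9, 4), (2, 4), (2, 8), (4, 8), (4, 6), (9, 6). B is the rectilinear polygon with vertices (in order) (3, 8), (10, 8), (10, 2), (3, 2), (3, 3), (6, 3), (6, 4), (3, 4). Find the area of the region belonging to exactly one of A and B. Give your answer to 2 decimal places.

|A| = 18, |B| = 39, |A∩B| = 14.
|A △ B| = |A| + |B| − 2·|A∩B| = 18 + 39 − 28 = 29.00.

29.00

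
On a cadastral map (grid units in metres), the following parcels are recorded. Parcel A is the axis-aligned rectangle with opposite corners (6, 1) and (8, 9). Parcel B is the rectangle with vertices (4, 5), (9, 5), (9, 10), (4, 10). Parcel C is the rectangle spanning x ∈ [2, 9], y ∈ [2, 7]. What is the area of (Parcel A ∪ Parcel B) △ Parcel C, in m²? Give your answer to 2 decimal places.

36.00

|Parcel A ∪ Parcel B| = 33.
|(Parcel A ∪ Parcel B) ∩ Parcel C| = 16.
|(Parcel A ∪ Parcel B) △ Parcel C| = 33 + 35 − 32 = 36.00.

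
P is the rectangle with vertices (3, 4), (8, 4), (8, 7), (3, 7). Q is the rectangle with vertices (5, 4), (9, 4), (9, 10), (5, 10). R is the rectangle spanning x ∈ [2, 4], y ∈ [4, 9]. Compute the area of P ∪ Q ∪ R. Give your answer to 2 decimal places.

37.00

By inclusion–exclusion:
Individual areas: |P| = 15, |Q| = 24, |R| = 10.
|P∩Q|: x∈[5,8], y∈[4,7] → 3·3 = 9.
|P∩R|: x∈[3,4], y∈[4,7] → 1·3 = 3.
|Q∩R| = 0 (no overlap).
|P∩Q∩R| = 0.
|P ∪ Q ∪ R| = 49 − 12 + 0 = 37.00.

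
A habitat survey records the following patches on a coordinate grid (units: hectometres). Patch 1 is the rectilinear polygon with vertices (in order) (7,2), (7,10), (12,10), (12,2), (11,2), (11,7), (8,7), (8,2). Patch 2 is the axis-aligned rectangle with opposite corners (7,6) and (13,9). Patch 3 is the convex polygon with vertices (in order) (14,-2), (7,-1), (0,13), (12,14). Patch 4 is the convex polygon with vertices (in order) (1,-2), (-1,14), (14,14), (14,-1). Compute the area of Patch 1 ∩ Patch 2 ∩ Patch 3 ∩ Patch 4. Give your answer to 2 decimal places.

12.00

The intersection is the polygon with vertices (12,6), (11,6), (11,7), (8,7), (8,6), (7,6), (7,9), (12,9).
By the shoelace formula its area is 12.00.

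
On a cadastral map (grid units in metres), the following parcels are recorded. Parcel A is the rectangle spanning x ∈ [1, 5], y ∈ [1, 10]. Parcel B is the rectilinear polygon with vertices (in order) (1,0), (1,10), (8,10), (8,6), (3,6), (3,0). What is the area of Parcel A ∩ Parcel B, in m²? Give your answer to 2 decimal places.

The intersection is the polygon with vertices (5,6), (3,6), (3,1), (1,1), (1,10), (5,10).
By the shoelace formula its area is 26.00.

26.00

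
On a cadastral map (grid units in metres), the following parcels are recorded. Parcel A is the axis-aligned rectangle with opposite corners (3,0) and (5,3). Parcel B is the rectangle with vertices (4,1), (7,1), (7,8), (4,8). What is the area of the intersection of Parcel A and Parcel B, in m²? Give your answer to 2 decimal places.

|Parcel A∩Parcel B|: x∈[4,5], y∈[1,3] → 1·2 = 2.

2.00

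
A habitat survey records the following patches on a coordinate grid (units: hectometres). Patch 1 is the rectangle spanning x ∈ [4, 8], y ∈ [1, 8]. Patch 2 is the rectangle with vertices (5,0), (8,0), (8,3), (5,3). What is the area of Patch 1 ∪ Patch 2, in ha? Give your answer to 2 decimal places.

31.00

By inclusion–exclusion:
Individual areas: |Patch 1| = 28, |Patch 2| = 9.
|Patch 1∩Patch 2|: x∈[5,8], y∈[1,3] → 3·2 = 6.
|Patch 1 ∪ Patch 2| = 37 − 6 = 31.00.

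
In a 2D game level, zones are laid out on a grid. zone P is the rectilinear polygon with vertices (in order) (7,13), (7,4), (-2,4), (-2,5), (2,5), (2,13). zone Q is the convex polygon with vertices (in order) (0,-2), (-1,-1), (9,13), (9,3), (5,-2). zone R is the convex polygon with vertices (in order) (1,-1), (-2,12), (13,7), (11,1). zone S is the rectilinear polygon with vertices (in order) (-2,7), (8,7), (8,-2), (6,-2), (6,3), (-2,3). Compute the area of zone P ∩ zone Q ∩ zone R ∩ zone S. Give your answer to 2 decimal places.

The intersection is the polygon with vertices (4.714,7), (7,7), (7,4), (2.571,4).
By the shoelace formula its area is 10.07.

10.07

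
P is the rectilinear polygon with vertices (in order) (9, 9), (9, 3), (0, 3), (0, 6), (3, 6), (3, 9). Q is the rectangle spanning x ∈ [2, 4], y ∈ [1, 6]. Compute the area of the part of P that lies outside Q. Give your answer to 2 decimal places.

39.00

|P| = 45, |P∩Q| = 6.
|P ∖ Q| = |P| − |P∩Q| = 45 − 6 = 39.00.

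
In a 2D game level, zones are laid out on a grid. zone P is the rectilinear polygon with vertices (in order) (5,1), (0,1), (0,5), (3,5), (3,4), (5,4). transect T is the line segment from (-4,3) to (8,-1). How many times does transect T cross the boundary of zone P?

The segment meets the boundary at (0,1.667), (2,1).

2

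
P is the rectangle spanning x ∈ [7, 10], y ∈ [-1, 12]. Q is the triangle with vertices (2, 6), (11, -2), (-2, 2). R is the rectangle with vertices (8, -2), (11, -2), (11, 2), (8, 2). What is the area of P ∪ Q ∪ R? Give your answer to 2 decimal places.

By inclusion–exclusion:
Individual areas: |P| = 39, |Q| = 34, |R| = 12.
|P∩Q| = 3.5871.
|P∩R|: x∈[8,10], y∈[-1,2] → 2·3 = 6.
|Q∩R| = 2.6154.
|P∩Q∩R| = 1.5625.
|P ∪ Q ∪ R| = 85 − 12.2025 + 1.5625 = 74.36.

74.36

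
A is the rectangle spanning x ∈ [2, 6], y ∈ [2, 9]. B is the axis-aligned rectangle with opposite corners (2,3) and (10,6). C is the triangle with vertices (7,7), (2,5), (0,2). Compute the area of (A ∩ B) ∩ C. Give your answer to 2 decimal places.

The region (A ∩ B) ∩ C is the polygon with vertices (2,5), (4.5,6), (5.6,6), (2,3.429).
By the shoelace formula its area is 3.38.

3.38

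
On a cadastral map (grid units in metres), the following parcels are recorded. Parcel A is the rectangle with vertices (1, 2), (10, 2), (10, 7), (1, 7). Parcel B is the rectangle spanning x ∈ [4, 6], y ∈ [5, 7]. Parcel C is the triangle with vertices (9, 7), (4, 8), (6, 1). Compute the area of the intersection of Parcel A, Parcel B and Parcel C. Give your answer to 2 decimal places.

2.86

The intersection is the polygon with vertices (6,5), (4.857,5), (4.286,7), (6,7).
By the shoelace formula its area is 2.86.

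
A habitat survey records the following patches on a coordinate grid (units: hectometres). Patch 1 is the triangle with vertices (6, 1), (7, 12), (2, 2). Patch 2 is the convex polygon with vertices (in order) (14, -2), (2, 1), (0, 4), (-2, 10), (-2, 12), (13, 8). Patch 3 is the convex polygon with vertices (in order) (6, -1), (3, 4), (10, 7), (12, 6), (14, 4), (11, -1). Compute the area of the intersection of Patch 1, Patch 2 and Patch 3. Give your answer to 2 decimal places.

8.89

The intersection is the polygon with vertices (4.588,1.353), (3,4), (6.405,5.46), (6,1).
By the shoelace formula its area is 8.89.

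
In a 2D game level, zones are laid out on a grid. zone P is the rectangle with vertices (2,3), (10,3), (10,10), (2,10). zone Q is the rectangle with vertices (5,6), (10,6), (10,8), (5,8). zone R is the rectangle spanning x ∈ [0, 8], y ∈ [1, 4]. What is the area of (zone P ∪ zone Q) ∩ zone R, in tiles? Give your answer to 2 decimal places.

6.00

The region (zone P ∪ zone Q) ∩ zone R is the polygon with vertices (2,3), (2,4), (8,4), (8,3).
By the shoelace formula its area is 6.00.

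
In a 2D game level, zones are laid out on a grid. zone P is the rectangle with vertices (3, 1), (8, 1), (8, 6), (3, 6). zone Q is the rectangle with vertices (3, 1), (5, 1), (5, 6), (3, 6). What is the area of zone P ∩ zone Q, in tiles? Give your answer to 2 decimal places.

|zone P∩zone Q|: x∈[3,5], y∈[1,6] → 2·5 = 10.

10.00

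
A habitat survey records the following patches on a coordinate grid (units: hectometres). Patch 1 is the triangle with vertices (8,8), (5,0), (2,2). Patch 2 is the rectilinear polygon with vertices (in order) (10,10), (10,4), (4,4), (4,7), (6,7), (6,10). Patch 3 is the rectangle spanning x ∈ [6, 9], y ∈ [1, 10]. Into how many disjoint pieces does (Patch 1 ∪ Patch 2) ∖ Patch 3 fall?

(Patch 1 ∪ Patch 2) ∖ Patch 3 splits into 2 disjoint pieces (area 15.6667, area 6).

2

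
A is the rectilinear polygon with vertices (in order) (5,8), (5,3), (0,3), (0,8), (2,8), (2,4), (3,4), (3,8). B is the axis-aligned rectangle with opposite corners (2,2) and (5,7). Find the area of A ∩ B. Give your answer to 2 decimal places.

9.00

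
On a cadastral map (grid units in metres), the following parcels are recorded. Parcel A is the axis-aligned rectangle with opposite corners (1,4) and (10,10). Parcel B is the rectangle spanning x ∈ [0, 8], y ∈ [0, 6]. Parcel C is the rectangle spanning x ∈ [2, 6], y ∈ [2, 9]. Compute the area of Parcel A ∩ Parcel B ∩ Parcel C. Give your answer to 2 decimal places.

8.00

The intersection is the polygon with vertices (6,6), (6,4), (2,4), (2,6).
By the shoelace formula its area is 8.00.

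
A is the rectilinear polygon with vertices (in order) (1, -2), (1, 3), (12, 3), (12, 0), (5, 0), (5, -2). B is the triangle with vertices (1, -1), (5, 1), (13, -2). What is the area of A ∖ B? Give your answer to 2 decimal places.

|A| = 41, |A∩B| = 6.
|A ∖ B| = |A| − |A∩B| = 41 − 6 = 35.00.

35.00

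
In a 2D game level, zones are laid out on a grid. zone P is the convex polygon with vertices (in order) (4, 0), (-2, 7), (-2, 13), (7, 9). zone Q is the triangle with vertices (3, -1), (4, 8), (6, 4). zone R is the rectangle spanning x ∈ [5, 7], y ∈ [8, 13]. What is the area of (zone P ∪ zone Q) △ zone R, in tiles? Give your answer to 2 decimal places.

70.75

|zone P ∪ zone Q| = 66.1976.
|(zone P ∪ zone Q) ∩ zone R| = 2.7222.
|(zone P ∪ zone Q) △ zone R| = 66.1976 + 10 − 5.4444 = 70.75.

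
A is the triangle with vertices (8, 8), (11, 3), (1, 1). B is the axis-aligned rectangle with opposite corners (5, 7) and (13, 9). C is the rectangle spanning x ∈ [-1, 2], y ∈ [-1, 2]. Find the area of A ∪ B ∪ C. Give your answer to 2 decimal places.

By inclusion–exclusion:
Individual areas: |A| = 28, |B| = 16, |C| = 9.
|A∩B| = 0.8.
|A∩C| = 0.4.
|B∩C| = 0 (no overlap).
|A∩B∩C| = 0.
|A ∪ B ∪ C| = 53 − 1.2 + 0 = 51.80.

51.80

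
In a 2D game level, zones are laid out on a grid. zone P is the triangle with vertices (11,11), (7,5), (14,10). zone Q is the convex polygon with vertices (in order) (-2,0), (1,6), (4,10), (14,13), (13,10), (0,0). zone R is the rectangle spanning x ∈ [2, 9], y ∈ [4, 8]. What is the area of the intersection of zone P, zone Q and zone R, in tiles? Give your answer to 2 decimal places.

0.79

The intersection is the polygon with vertices (7.526,5.79), (9,8), (9,6.923).
By the shoelace formula its area is 0.79.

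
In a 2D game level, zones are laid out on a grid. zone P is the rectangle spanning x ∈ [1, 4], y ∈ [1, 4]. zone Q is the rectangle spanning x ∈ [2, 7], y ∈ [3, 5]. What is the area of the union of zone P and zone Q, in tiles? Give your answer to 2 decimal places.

17.00

By inclusion–exclusion:
Individual areas: |zone P| = 9, |zone Q| = 10.
|zone P∩zone Q|: x∈[2,4], y∈[3,4] → 2·1 = 2.
|zone P ∪ zone Q| = 19 − 2 = 17.00.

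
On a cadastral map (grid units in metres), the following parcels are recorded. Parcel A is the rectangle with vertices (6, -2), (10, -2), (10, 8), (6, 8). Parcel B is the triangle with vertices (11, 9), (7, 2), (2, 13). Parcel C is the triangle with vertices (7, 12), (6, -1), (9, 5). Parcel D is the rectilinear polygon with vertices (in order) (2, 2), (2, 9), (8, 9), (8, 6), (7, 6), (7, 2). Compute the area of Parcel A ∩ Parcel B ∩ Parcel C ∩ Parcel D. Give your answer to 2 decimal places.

4.67

The intersection is the polygon with vertices (6.342,3.447), (6.692,8), (8,8), (8,6), (7,6), (7,2).
By the shoelace formula its area is 4.67.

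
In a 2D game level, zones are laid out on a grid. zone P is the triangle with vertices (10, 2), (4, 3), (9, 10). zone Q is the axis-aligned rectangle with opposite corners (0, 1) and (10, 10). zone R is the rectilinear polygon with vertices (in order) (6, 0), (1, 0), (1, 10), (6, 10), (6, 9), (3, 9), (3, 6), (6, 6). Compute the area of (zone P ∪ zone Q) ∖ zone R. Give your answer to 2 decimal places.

|zone P ∪ zone Q| = 90.
|(zone P ∪ zone Q) ∩ zone R| = 36.
|(zone P ∪ zone Q) ∖ zone R| = 90 − 36 = 54.00.

54.00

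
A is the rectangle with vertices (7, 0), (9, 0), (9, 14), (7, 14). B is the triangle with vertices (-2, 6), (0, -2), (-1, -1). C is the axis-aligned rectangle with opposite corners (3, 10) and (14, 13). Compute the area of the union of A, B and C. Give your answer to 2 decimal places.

By inclusion–exclusion:
Individual areas: |A| = 28, |B| = 3, |C| = 33.
|A∩B| = 0.
|A∩C|: x∈[7,9], y∈[10,13] → 2·3 = 6.
|B∩C| = 0.
|A∩B∩C| = 0.
|A ∪ B ∪ C| = 64 − 6 + 0 = 58.00.

58.00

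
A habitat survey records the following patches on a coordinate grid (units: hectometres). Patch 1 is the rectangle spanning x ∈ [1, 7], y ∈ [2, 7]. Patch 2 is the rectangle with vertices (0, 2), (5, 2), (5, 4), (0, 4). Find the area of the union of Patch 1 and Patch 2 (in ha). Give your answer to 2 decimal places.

32.00

By inclusion–exclusion:
Individual areas: |Patch 1| = 30, |Patch 2| = 10.
|Patch 1∩Patch 2|: x∈[1,5], y∈[2,4] → 4·2 = 8.
|Patch 1 ∪ Patch 2| = 40 − 8 = 32.00.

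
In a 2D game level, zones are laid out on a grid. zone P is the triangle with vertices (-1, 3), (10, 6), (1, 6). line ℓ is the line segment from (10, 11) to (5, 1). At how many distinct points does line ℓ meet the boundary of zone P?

2

The segment meets the boundary at (7.105,5.211), (7.5,6).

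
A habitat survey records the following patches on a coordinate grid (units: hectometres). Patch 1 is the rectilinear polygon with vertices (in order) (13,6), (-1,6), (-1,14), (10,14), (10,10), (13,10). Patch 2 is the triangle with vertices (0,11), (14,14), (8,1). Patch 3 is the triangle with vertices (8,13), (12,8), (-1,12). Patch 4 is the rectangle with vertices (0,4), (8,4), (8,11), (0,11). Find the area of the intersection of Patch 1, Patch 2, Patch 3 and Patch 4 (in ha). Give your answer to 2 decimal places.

5.09

The intersection is the polygon with vertices (2.25,11), (8,11), (8,9.231).
By the shoelace formula its area is 5.09.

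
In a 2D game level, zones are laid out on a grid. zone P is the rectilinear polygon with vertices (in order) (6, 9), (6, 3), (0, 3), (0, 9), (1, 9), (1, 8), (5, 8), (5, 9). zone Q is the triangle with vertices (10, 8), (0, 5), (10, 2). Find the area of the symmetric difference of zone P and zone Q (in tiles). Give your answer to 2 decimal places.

40.40

|zone P| = 32, |zone Q| = 30, |zone P∩zone Q| = 10.8.
|zone P △ zone Q| = |zone P| + |zone Q| − 2·|zone P∩zone Q| = 32 + 30 − 21.6 = 40.40.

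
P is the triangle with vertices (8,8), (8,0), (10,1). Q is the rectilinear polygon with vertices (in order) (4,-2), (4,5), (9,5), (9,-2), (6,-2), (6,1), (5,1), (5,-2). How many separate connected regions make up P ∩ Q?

P ∩ Q is a single connected region.

1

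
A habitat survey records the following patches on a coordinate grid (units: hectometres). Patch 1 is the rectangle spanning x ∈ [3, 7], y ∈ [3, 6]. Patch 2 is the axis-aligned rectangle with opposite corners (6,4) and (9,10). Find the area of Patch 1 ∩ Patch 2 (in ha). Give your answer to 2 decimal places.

2.00

|Patch 1∩Patch 2|: x∈[6,7], y∈[4,6] → 1·2 = 2.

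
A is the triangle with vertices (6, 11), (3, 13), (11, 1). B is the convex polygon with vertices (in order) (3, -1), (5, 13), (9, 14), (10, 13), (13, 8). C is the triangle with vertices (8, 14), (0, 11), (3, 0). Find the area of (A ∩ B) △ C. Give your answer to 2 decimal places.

|A ∩ B| = 7.7755.
|(A ∩ B) ∩ C| = 3.1998.
|(A ∩ B) △ C| = 7.7755 + 48.5 − 6.3996 = 49.88.

49.88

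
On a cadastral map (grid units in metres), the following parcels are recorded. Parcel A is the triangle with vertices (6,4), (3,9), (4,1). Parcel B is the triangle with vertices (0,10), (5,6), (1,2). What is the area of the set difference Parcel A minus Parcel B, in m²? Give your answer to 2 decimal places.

|Parcel A| = 9.5, |Parcel A∩Parcel B| = 2.304.
|Parcel A ∖ Parcel B| = |Parcel A| − |Parcel A∩Parcel B| = 9.5 − 2.304 = 7.20.

7.20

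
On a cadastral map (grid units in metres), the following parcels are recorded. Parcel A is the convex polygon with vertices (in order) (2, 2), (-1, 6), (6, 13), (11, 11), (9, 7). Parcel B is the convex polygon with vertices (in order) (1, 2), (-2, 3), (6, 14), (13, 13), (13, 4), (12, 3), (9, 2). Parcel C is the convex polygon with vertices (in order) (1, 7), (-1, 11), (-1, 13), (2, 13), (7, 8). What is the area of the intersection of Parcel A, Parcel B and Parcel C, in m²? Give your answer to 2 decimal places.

The intersection is the polygon with vertices (3.333,10.333), (4,11), (7,8), (1,7), (0.963,7.074).
By the shoelace formula its area is 10.98.

10.98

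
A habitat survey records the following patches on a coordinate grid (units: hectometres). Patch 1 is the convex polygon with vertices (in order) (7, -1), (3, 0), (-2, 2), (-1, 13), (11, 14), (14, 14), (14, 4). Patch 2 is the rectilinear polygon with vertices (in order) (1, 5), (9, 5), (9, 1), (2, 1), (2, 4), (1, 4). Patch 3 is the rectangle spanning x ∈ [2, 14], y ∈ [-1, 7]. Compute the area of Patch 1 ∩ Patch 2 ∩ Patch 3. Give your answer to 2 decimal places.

28.00

The intersection is the polygon with vertices (9,1), (2,1), (2,4), (2,5), (9,5).
By the shoelace formula its area is 28.00.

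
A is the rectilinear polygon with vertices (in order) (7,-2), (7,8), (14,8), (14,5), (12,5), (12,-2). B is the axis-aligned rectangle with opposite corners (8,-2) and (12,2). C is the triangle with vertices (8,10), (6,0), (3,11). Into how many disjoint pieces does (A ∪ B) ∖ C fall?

1

(A ∪ B) ∖ C is a single connected region.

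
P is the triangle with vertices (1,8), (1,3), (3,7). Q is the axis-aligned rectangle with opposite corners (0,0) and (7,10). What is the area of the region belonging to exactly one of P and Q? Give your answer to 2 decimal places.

65.00

|P| = 5, |Q| = 70, |P∩Q| = 5.
|P △ Q| = |P| + |Q| − 2·|P∩Q| = 5 + 70 − 10 = 65.00.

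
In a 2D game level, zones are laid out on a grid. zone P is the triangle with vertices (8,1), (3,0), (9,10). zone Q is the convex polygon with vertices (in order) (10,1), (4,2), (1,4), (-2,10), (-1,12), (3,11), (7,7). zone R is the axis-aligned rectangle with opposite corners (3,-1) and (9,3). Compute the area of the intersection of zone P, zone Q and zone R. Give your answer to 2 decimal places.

The intersection is the polygon with vertices (8.036,1.327), (4.182,1.97), (4.8,3), (8.222,3).
By the shoelace formula its area is 5.05.

5.05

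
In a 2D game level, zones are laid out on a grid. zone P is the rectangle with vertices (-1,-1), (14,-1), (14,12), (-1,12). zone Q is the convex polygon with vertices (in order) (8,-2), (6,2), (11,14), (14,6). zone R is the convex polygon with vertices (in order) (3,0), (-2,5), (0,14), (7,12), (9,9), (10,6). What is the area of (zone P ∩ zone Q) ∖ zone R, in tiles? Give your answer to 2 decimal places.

48.53

|zone P ∩ zone Q| = 55.7917.
|(zone P ∩ zone Q) ∩ zone R| = 7.2578.
|(zone P ∩ zone Q) ∖ zone R| = 55.7917 − 7.2578 = 48.53.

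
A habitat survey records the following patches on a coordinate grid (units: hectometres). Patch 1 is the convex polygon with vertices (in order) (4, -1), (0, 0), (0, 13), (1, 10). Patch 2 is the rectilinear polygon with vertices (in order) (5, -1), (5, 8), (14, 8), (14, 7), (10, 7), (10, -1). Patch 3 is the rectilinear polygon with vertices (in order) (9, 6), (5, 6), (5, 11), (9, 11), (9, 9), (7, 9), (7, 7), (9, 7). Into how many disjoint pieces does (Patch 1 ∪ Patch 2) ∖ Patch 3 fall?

(Patch 1 ∪ Patch 2) ∖ Patch 3 splits into 2 disjoint pieces (area 27, area 43).

2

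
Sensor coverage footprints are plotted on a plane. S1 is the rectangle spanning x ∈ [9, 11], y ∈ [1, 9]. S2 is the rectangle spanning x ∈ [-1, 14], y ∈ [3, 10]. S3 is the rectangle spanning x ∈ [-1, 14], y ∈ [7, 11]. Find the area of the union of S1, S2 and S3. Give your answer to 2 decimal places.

By inclusion–exclusion:
Individual areas: |S1| = 16, |S2| = 105, |S3| = 60.
|S1∩S2|: x∈[9,11], y∈[3,9] → 2·6 = 12.
|S1∩S3|: x∈[9,11], y∈[7,9] → 2·2 = 4.
|S2∩S3|: x∈[-1,14], y∈[7,10] → 15·3 = 45.
|S1∩S2∩S3| = 4.
|S1 ∪ S2 ∪ S3| = 181 − 61 + 4 = 124.00.

124.00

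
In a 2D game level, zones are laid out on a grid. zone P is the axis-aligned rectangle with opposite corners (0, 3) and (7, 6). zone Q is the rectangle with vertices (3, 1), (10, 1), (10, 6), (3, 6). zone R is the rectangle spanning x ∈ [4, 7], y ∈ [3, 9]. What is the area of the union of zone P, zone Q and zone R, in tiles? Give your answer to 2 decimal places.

53.00

By inclusion–exclusion:
Individual areas: |zone P| = 21, |zone Q| = 35, |zone R| = 18.
|zone P∩zone Q|: x∈[3,7], y∈[3,6] → 4·3 = 12.
|zone P∩zone R|: x∈[4,7], y∈[3,6] → 3·3 = 9.
|zone Q∩zone R|: x∈[4,7], y∈[3,6] → 3·3 = 9.
|zone P∩zone Q∩zone R| = 9.
|zone P ∪ zone Q ∪ zone R| = 74 − 30 + 9 = 53.00.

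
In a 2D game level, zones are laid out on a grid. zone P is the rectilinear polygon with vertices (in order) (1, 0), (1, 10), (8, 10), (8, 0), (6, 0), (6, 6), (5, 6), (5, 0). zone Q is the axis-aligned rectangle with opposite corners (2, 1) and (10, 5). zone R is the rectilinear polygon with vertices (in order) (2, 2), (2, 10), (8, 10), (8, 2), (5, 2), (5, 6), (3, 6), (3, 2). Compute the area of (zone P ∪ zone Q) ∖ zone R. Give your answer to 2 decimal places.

|zone P ∪ zone Q| = 76.
|(zone P ∪ zone Q) ∩ zone R| = 39.
|(zone P ∪ zone Q) ∖ zone R| = 76 − 39 = 37.00.

37.00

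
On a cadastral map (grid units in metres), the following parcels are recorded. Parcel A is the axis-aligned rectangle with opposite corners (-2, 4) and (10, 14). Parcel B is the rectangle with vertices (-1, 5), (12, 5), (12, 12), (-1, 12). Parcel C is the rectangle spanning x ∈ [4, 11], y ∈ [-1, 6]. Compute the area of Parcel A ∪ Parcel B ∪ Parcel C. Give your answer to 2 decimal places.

170.00

By inclusion–exclusion:
Individual areas: |Parcel A| = 120, |Parcel B| = 91, |Parcel C| = 49.
|Parcel A∩Parcel B|: x∈[-1,10], y∈[5,12] → 11·7 = 77.
|Parcel A∩Parcel C|: x∈[4,10], y∈[4,6] → 6·2 = 12.
|Parcel B∩Parcel C|: x∈[4,11], y∈[5,6] → 7·1 = 7.
|Parcel A∩Parcel B∩Parcel C| = 6.
|Parcel A ∪ Parcel B ∪ Parcel C| = 260 − 96 + 6 = 170.00.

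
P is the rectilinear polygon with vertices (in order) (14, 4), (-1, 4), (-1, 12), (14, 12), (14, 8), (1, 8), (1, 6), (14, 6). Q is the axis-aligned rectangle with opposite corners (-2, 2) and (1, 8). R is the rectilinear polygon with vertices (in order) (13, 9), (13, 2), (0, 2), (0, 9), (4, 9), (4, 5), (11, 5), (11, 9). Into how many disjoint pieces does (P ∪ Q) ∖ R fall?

3

(P ∪ Q) ∖ R splits into 3 disjoint pieces (area 66, area 7, area 2).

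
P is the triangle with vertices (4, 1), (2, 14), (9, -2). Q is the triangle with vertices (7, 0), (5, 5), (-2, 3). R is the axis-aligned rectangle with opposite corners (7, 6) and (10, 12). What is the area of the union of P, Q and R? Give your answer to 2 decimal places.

By inclusion–exclusion:
Individual areas: |P| = 29.5, |Q| = 19.5, |R| = 18.
|P∩Q| = 9.3737.
|P∩R| = 0.
|Q∩R| = 0.
|P∩Q∩R| = 0.
|P ∪ Q ∪ R| = 67 − 9.3737 + 0 = 57.63.

57.63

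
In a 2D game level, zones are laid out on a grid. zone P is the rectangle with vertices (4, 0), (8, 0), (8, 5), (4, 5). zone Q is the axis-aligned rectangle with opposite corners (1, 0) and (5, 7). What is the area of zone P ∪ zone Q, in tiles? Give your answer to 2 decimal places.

43.00

By inclusion–exclusion:
Individual areas: |zone P| = 20, |zone Q| = 28.
|zone P∩zone Q|: x∈[4,5], y∈[0,5] → 1·5 = 5.
|zone P ∪ zone Q| = 48 − 5 = 43.00.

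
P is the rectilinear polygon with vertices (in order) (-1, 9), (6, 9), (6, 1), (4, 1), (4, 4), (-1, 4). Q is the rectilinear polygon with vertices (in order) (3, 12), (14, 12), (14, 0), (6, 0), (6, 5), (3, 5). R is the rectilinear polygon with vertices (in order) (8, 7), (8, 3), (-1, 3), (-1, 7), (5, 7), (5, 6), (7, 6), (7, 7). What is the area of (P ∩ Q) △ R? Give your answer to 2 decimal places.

|P ∩ Q| = 12.
|(P ∩ Q) ∩ R| = 5.
|(P ∩ Q) △ R| = 12 + 34 − 10 = 36.00.

36.00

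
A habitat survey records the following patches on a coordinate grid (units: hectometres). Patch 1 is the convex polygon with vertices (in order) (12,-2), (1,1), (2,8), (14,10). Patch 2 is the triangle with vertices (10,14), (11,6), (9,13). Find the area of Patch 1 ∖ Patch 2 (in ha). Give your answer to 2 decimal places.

|Patch 1| = 110, |Patch 1∩Patch 2| = 0.9205.
|Patch 1 ∖ Patch 2| = |Patch 1| − |Patch 1∩Patch 2| = 110 − 0.9205 = 109.08.

109.08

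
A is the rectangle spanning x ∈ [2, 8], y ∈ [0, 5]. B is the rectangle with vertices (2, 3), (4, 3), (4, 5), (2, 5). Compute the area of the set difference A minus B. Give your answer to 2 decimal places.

|A∩B|: x∈[2,4], y∈[3,5] → 2·2 = 4.
|A| = 30.
|A ∖ B| = |A| − |A∩B| = 30 − 4 = 26.00.

26.00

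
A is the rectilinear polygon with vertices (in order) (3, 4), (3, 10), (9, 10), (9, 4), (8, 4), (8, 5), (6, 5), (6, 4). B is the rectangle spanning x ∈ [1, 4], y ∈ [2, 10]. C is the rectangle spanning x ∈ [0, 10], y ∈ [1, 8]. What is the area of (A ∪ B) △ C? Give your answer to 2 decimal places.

|A ∪ B| = 52.
|(A ∪ B) ∩ C| = 36.
|(A ∪ B) △ C| = 52 + 70 − 72 = 50.00.

50.00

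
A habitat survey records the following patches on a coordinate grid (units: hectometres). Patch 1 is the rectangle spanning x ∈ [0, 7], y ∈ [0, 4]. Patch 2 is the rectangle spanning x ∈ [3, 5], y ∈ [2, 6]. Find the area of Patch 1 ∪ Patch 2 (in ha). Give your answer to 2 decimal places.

By inclusion–exclusion:
Individual areas: |Patch 1| = 28, |Patch 2| = 8.
|Patch 1∩Patch 2|: x∈[3,5], y∈[2,4] → 2·2 = 4.
|Patch 1 ∪ Patch 2| = 36 − 4 = 32.00.

32.00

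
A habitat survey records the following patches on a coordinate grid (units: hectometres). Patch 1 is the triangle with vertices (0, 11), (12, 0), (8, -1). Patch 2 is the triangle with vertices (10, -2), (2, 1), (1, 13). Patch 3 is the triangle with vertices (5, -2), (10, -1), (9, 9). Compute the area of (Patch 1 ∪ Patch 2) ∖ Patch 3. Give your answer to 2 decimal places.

|Patch 1 ∪ Patch 2| = 58.5339.
|(Patch 1 ∪ Patch 2) ∩ Patch 3| = 15.2216.
|(Patch 1 ∪ Patch 2) ∖ Patch 3| = 58.5339 − 15.2216 = 43.31.

43.31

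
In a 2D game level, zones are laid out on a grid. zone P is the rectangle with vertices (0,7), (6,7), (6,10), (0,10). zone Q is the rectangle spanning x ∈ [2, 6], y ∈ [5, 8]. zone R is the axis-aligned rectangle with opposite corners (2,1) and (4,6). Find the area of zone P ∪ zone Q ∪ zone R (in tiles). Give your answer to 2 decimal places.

By inclusion–exclusion:
Individual areas: |zone P| = 18, |zone Q| = 12, |zone R| = 10.
|zone P∩zone Q|: x∈[2,6], y∈[7,8] → 4·1 = 4.
|zone P∩zone R| = 0 (no overlap).
|zone Q∩zone R|: x∈[2,4], y∈[5,6] → 2·1 = 2.
|zone P∩zone Q∩zone R| = 0.
|zone P ∪ zone Q ∪ zone R| = 40 − 6 + 0 = 34.00.

34.00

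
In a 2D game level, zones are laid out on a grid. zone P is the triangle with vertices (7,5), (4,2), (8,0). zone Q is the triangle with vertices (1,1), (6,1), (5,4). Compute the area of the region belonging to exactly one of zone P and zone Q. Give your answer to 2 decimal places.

|zone P| = 9, |zone Q| = 7.5, |zone P∩zone Q| = 1.875.
|zone P △ zone Q| = |zone P| + |zone Q| − 2·|zone P∩zone Q| = 9 + 7.5 − 3.75 = 12.75.

12.75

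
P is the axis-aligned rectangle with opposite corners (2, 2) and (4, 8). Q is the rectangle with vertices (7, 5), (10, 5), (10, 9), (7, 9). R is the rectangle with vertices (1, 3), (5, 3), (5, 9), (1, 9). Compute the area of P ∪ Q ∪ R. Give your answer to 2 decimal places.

38.00

By inclusion–exclusion:
Individual areas: |P| = 12, |Q| = 12, |R| = 24.
|P∩Q| = 0 (no overlap).
|P∩R|: x∈[2,4], y∈[3,8] → 2·5 = 10.
|Q∩R| = 0 (no overlap).
|P∩Q∩R| = 0.
|P ∪ Q ∪ R| = 48 − 10 + 0 = 38.00.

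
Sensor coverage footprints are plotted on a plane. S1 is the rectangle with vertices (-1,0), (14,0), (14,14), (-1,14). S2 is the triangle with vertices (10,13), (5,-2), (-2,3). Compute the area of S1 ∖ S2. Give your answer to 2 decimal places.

|S1| = 210, |S1∩S2| = 60.7595.
|S1 ∖ S2| = |S1| − |S1∩S2| = 210 − 60.7595 = 149.24.

149.24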